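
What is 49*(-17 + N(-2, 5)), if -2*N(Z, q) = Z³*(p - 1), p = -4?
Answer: -1813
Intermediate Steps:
N(Z, q) = 5*Z³/2 (N(Z, q) = -Z³*(-4 - 1)/2 = -Z³*(-5)/2 = -(-5)*Z³/2 = 5*Z³/2)
49*(-17 + N(-2, 5)) = 49*(-17 + (5/2)*(-2)³) = 49*(-17 + (5/2)*(-8)) = 49*(-17 - 20) = 49*(-37) = -1813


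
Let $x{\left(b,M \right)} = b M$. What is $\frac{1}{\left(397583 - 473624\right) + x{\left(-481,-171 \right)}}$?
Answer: $\frac{1}{6210} \approx 0.00016103$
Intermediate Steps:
$x{\left(b,M \right)} = M b$
$\frac{1}{\left(397583 - 473624\right) + x{\left(-481,-171 \right)}} = \frac{1}{\left(397583 - 473624\right) - -82251} = \frac{1}{\left(397583 - 473624\right) + 82251} = \frac{1}{-76041 + 82251} = \frac{1}{6210}$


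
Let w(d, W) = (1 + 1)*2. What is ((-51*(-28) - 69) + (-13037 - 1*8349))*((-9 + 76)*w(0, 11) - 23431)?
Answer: 463885401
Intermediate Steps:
w(d, W) = 4 (w(d, W) = 2*2 = 4)
((-51*(-28) - 69) + (-13037 - 1*8349))*((-9 + 76)*w(0, 11) - 23431) = ((-51*(-28) - 69) + (-13037 - 1*8349))*((-9 + 76)*4 - 23431) = ((1428 - 69) + (-13037 - 8349))*(67*4 - 23431) = (1359 - 21386)*(268 - 23431) = -20027*(-23163) = 463885401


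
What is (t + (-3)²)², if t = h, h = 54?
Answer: 3969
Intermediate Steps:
t = 54
(t + (-3)²)² = (54 + (-3)²)² = (54 + 9)² = 63² = 3969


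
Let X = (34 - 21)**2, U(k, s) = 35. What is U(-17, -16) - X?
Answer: -134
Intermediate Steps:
X = 169 (X = 13**2 = 169)
U(-17, -16) - X = 35 - 1*169 = 35 - 169 = -134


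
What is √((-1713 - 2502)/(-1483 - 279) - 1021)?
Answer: I*√3162414694/1762 ≈ 31.916*I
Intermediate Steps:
√((-1713 - 2502)/(-1483 - 279) - 1021) = √(-4215/(-1762) - 1021) = √(-4215*(-1/1762) - 1021) = √(4215/1762 - 1021) = √(-1794787/1762) = I*√3162414694/1762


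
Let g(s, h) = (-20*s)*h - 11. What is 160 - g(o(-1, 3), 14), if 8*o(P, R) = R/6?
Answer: 377/2 ≈ 188.50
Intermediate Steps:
o(P, R) = R/48 (o(P, R) = (R/6)/8 = R/48)
g(s, h) = -11 - 20*h*s (g(s, h) = -20*h*s - 11 = -11 - 20*h*s)
160 - g(o(-1, 3), 14) = 160 - (-11 - 20*14*(1/48)*3) = 160 - (-11 - 20*14*1/16) = 160 - (-11 - 35/2) = 160 - 1*(-57/2) = 160 + 57/2 = 377/2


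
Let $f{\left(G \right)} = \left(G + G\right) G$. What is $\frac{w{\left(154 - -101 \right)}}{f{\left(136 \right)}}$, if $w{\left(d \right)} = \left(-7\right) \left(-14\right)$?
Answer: $\frac{49}{18496} \approx 0.0026492$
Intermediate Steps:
$f{\left(G \right)} = 2 G^{2}$ ($f{\left(G \right)} = 2 G G = 2 G^{2}$)
$w{\left(d \right)} = 98$
$\frac{w{\left(154 - -101 \right)}}{f{\left(136 \right)}} = \frac{98}{2 \cdot 136^{2}} = \frac{98}{2 \cdot 18496} = \frac{98}{36992} = 98 \cdot \frac{1}{36992} = \frac{49}{18496}$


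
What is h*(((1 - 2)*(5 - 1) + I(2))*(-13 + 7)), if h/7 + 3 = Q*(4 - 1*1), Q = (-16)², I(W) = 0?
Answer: 128520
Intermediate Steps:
Q = 256
h = 5355 (h = -21 + 7*(256*(4 - 1*1)) = -21 + 7*(256*(4 - 1)) = -21 + 7*(256*3) = -21 + 7*768 = -21 + 5376 = 5355)
h*(((1 - 2)*(5 - 1) + I(2))*(-13 + 7)) = 5355*(((1 - 2)*(5 - 1) + 0)*(-13 + 7)) = 5355*((-1*4 + 0)*(-6)) = 5355*((-4 + 0)*(-6)) = 5355*(-4*(-6)) = 5355*24 = 128520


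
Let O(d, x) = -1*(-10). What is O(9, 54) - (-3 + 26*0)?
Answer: 13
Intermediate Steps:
O(d, x) = 10
O(9, 54) - (-3 + 26*0) = 10 - (-3 + 26*0) = 10 - (-3 + 0) = 10 - 1*(-3) = 10 + 3 = 13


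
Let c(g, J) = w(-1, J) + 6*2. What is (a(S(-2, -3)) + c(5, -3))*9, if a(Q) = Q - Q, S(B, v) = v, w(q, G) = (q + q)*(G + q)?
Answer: 180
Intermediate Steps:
w(q, G) = 2*q*(G + q) (w(q, G) = (2*q)*(G + q) = 2*q*(G + q))
c(g, J) = 14 - 2*J (c(g, J) = 2*(-1)*(J - 1) + 6*2 = 2*(-1)*(-1 + J) + 12 = (2 - 2*J) + 12 = 14 - 2*J)
a(Q) = 0
(a(S(-2, -3)) + c(5, -3))*9 = (0 + (14 - 2*(-3)))*9 = (0 + (14 + 6))*9 = (0 + 20)*9 = 20*9 = 180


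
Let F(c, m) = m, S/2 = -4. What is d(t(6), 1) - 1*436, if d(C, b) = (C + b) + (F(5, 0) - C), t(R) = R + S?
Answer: -435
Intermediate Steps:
S = -8 (S = 2*(-4) = -8)
t(R) = -8 + R (t(R) = R - 8 = -8 + R)
d(C, b) = b (d(C, b) = (C + b) + (0 - C) = (C + b) - C = b)
d(t(6), 1) - 1*436 = 1 - 1*436 = 1 - 436 = -435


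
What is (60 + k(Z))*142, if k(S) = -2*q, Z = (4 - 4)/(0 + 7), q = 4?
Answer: 7384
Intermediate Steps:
Z = 0 (Z = 0/7 = 0*(⅐) = 0)
k(S) = -8 (k(S) = -2*4 = -8)
(60 + k(Z))*142 = (60 - 8)*142 = 52*142 = 7384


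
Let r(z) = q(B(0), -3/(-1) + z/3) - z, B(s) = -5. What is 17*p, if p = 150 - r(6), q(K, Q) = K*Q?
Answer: 3077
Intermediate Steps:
r(z) = -15 - 8*z/3 (r(z) = -5*(-3/(-1) + z/3) - z = -5*(-3*(-1) + z*(1/3)) - z = -5*(3 + z/3) - z = (-15 - 5*z/3) - z = -15 - 8*z/3)
p = 181 (p = 150 - (-15 - 8/3*6) = 150 - (-15 - 16) = 150 - 1*(-31) = 150 + 31 = 181)
17*p = 17*181 = 3077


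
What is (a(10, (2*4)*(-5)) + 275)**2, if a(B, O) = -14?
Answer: 68121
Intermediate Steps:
(a(10, (2*4)*(-5)) + 275)**2 = (-14 + 275)**2 = 261**2 = 68121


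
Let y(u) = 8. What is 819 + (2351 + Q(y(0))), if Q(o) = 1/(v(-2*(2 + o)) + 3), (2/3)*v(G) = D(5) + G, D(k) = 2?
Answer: 76079/24 ≈ 3170.0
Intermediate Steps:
v(G) = 3 + 3*G/2 (v(G) = 3*(2 + G)/2 = 3 + 3*G/2)
Q(o) = -1/(3*o) (Q(o) = 1/((3 + 3*(-2*(2 + o))/2) + 3) = 1/((3 + 3*(-4 - 2*o)/2) + 3) = 1/((3 + (-6 - 3*o)) + 3) = 1/((-3 - 3*o) + 3) = 1/(-3*o) = -1/(3*o))
819 + (2351 + Q(y(0))) = 819 + (2351 - 1/3/8) = 819 + (2351 - 1/3*1/8) = 819 + (2351 - 1/24) = 819 + 56423/24 = 76079/24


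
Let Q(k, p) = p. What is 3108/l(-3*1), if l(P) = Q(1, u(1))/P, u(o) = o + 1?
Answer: -4662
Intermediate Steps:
u(o) = 1 + o
l(P) = 2/P (l(P) = (1 + 1)/P = 2/P)
3108/l(-3*1) = 3108/((2/((-3*1)))) = 3108/((2/(-3))) = 3108/((2*(-1/3))) = 3108/(-2/3) = 3108*(-3/2) = -4662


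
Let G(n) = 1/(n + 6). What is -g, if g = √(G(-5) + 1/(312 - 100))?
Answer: -√11289/106 ≈ -1.0024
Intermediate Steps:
G(n) = 1/(6 + n)
g = √11289/106 (g = √(1/(6 - 5) + 1/(312 - 100)) = √(1/1 + 1/212) = √(1 + 1/212) = √(213/212) = √11289/106 ≈ 1.0024)
-g = -√11289/106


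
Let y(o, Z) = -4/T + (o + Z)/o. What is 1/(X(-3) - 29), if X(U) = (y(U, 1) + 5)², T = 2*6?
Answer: -9/5 ≈ -1.8000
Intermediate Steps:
T = 12
y(o, Z) = -⅓ + (Z + o)/o (y(o, Z) = -4/12 + (o + Z)/o = -4*1/12 + (Z + o)/o = -⅓ + (Z + o)/o)
X(U) = (17/3 + 1/U)² (X(U) = ((⅔ + 1/U) + 5)² = (17/3 + 1/U)²)
1/(X(-3) - 29) = 1/((⅑)*(3 + 17*(-3))²/(-3)² - 29) = 1/((⅑)*(⅑)*(3 - 51)² - 29) = 1/((⅑)*(⅑)*(-48)² - 29) = 1/((⅑)*(⅑)*2304 - 29) = 1/(256/9 - 29) = 1/(-5/9) = -9/5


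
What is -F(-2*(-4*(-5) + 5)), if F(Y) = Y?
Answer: 50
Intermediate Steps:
-F(-2*(-4*(-5) + 5)) = -(-2)*(-4*(-5) + 5) = -(-2)*(20 + 5) = -(-2)*25 = -1*(-50) = 50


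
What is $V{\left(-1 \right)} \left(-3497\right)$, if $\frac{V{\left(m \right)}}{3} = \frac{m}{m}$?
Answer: $-10491$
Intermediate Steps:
$V{\left(m \right)} = 3$ ($V{\left(m \right)} = 3 \frac{m}{m} = 3 \cdot 1 = 3$)
$V{\left(-1 \right)} \left(-3497\right) = 3 \left(-3497\right) = -10491$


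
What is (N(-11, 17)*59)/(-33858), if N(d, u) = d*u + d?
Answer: 59/171 ≈ 0.34503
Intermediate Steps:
N(d, u) = d + d*u
(N(-11, 17)*59)/(-33858) = (-11*(1 + 17)*59)/(-33858) = (-11*18*59)*(-1/33858) = -198*59*(-1/33858) = -11682*(-1/33858) = 59/171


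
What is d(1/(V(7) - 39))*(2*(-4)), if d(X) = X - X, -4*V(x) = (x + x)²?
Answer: 0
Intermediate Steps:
V(x) = -x² (V(x) = -(x + x)²/4 = -4*x²/4 = -x²)
d(X) = 0
d(1/(V(7) - 39))*(2*(-4)) = 0*(2*(-4)) = 0*(-8) = 0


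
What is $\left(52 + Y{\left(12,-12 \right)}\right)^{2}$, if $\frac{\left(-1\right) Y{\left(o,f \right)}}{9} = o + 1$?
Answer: $4225$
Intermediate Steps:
$Y{\left(o,f \right)} = -9 - 9 o$ ($Y{\left(o,f \right)} = - 9 \left(o + 1\right) = - 9 \left(1 + o\right) = -9 - 9 o$)
$\left(52 + Y{\left(12,-12 \right)}\right)^{2} = \left(52 - 117\right)^{2} = \left(-65\right)^{2} = 4225$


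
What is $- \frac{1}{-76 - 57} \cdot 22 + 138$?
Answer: $\frac{18376}{133} \approx 138.17$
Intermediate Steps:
$- \frac{1}{-76 - 57} \cdot 22 + 138 = - \frac{1}{-133} \cdot 22 + 138 = \left(-1\right) \left(- \frac{1}{133}\right) 22 + 138 = \frac{1}{133} \cdot 22 + 138 = \frac{22}{133} + 138 = \frac{18376}{133}$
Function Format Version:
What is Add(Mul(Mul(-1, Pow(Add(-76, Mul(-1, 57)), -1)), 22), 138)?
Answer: Rational(18376, 133) ≈ 138.17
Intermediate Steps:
Add(Mul(Mul(-1, Pow(Add(-76, Mul(-1, 57)), -1)), 22), 138) = Add(Mul(Mul(-1, Pow(Add(-76, -57), -1)), 22), 138) = Add(Mul(Mul(-1, Pow(-133, -1)), 22), 138) = Add(Mul(Mul(-1, Rational(-1, 133)), 22), 138) = Add(Mul(Rational(1, 133), 22), 138) = Add(Rational(22, 133), 138) = Rational(18376, 133)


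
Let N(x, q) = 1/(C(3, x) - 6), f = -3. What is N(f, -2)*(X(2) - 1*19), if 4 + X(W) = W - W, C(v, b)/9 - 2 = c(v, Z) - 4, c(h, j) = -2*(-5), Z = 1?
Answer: -23/66 ≈ -0.34848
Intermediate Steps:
c(h, j) = 10
C(v, b) = 72 (C(v, b) = 18 + 9*(10 - 4) = 18 + 9*6 = 18 + 54 = 72)
X(W) = -4 (X(W) = -4 + (W - W) = -4 + 0 = -4)
N(x, q) = 1/66 (N(x, q) = 1/(72 - 6) = 1/66)
N(f, -2)*(X(2) - 1*19) = (-4 - 1*19)/66 = (-4 - 19)/66 = (1/66)*(-23) = -23/66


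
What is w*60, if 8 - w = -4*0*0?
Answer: 480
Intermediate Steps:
w = 8 (w = 8 - (-4*0)*0 = 8 - 0*0 = 8 - 1*0 = 8 + 0 = 8)
w*60 = 8*60 = 480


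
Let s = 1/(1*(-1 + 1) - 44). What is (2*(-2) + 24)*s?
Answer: -5/11 ≈ -0.45455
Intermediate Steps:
s = -1/44 (s = 1/(1*0 - 44) = 1/(0 - 44) = 1/(-44) = -1/44 ≈ -0.022727)
(2*(-2) + 24)*s = (2*(-2) + 24)*(-1/44) = (-4 + 24)*(-1/44) = 20*(-1/44) = -5/11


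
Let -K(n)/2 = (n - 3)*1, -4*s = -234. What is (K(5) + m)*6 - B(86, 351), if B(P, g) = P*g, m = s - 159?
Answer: -30813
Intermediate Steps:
s = 117/2 (s = -1/4*(-234) = 117/2 ≈ 58.500)
K(n) = 6 - 2*n (K(n) = -2*(n - 3) = -2*(-3 + n) = 6 - 2*n)
m = -201/2 (m = 117/2 - 159 = -201/2 ≈ -100.50)
(K(5) + m)*6 - B(86, 351) = ((6 - 2*5) - 201/2)*6 - 86*351 = ((6 - 10) - 201/2)*6 - 1*30186 = (-4 - 201/2)*6 - 30186 = -209/2*6 - 30186 = -627 - 30186 = -30813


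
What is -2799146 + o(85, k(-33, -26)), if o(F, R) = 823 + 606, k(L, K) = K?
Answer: -2797717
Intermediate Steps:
o(F, R) = 1429
-2799146 + o(85, k(-33, -26)) = -2799146 + 1429 = -2797717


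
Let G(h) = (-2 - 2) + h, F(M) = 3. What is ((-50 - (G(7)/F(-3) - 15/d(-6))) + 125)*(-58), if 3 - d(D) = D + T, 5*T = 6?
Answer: -57246/13 ≈ -4403.5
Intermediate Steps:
T = 6/5 (T = (⅕)*6 = 6/5 ≈ 1.2000)
d(D) = 9/5 - D (d(D) = 3 - (D + 6/5) = 3 - (6/5 + D) = 3 + (-6/5 - D) = 9/5 - D)
G(h) = -4 + h
((-50 - (G(7)/F(-3) - 15/d(-6))) + 125)*(-58) = ((-50 - ((-4 + 7)/3 - 15/(9/5 - 1*(-6)))) + 125)*(-58) = ((-50 - (3*(⅓) - 15/(9/5 + 6))) + 125)*(-58) = ((-50 - (1 - 15/39/5)) + 125)*(-58) = ((-50 - (1 - 15*5/39)) + 125)*(-58) = ((-50 - (1 - 25/13)) + 125)*(-58) = ((-50 - 1*(-12/13)) + 125)*(-58) = ((-50 + 12/13) + 125)*(-58) = (-638/13 + 125)*(-58) = (987/13)*(-58) = -57246/13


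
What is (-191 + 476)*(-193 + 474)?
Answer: 80085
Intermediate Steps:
(-191 + 476)*(-193 + 474) = 285*281 = 80085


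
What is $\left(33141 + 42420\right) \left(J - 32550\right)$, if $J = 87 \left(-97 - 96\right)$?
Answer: $-3728255301$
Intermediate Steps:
$J = -16791$ ($J = 87 \left(-193\right) = -16791$)
$\left(33141 + 42420\right) \left(J - 32550\right) = \left(33141 + 42420\right) \left(-16791 - 32550\right) = 75561 \left(-49341\right) = -3728255301$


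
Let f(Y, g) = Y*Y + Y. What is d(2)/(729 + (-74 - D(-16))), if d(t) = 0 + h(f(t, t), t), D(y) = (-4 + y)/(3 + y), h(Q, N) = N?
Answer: 26/8495 ≈ 0.0030606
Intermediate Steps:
f(Y, g) = Y + Y**2 (f(Y, g) = Y**2 + Y = Y + Y**2)
D(y) = (-4 + y)/(3 + y)
d(t) = t (d(t) = 0 + t = t)
d(2)/(729 + (-74 - D(-16))) = 2/(729 + (-74 - (-4 - 16)/(3 - 16))) = 2/(729 + (-74 - (-20)/(-13))) = 2/(729 + (-74 - (-1)*(-20)/13)) = 2/(729 + (-74 - 1*20/13)) = 2/(729 + (-74 - 20/13)) = 2/(729 - 982/13) = 2/(8495/13) = (13/8495)*2 = 26/8495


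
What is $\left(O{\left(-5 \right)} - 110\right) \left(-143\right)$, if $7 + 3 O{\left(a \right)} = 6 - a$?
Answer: $\frac{46618}{3} \approx 15539.0$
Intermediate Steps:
$O{\left(a \right)} = - \frac{1}{3} - \frac{a}{3}$ ($O{\left(a \right)} = - \frac{7}{3} + \frac{6 - a}{3} = - \frac{7}{3} - \left(-2 + \frac{a}{3}\right) = - \frac{1}{3} - \frac{a}{3}$)
$\left(O{\left(-5 \right)} - 110\right) \left(-143\right) = \left(\left(- \frac{1}{3} - - \frac{5}{3}\right) - 110\right) \left(-143\right) = \left(\left(- \frac{1}{3} + \frac{5}{3}\right) - 110\right) \left(-143\right) = \left(\frac{4}{3} - 110\right) \left(-143\right) = \left(- \frac{326}{3}\right) \left(-143\right) = \frac{46618}{3}$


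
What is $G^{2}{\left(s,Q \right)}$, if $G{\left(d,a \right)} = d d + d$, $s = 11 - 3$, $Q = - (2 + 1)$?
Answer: $5184$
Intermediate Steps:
$Q = -3$ ($Q = \left(-1\right) 3 = -3$)
$s = 8$ ($s = 11 - 3 = 8$)
$G{\left(d,a \right)} = d + d^{2}$ ($G{\left(d,a \right)} = d^{2} + d = d + d^{2}$)
$G^{2}{\left(s,Q \right)} = \left(8 \left(1 + 8\right)\right)^{2} = \left(8 \cdot 9\right)^{2} = 72^{2} = 5184$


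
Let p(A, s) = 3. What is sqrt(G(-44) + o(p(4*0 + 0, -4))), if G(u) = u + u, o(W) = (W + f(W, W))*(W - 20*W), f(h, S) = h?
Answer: I*sqrt(430) ≈ 20.736*I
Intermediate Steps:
o(W) = -38*W**2 (o(W) = (W + W)*(W - 20*W) = (2*W)*(-19*W) = -38*W**2)
G(u) = 2*u
sqrt(G(-44) + o(p(4*0 + 0, -4))) = sqrt(2*(-44) - 38*3**2) = sqrt(-88 - 38*9) = sqrt(-88 - 342) = sqrt(-430) = I*sqrt(430)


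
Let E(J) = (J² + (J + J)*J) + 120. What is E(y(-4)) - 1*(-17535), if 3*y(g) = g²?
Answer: 53221/3 ≈ 17740.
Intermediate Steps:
y(g) = g²/3
E(J) = 120 + 3*J² (E(J) = (J² + (2*J)*J) + 120 = (J² + 2*J²) + 120 = 3*J² + 120 = 120 + 3*J²)
E(y(-4)) - 1*(-17535) = (120 + 3*((⅓)*(-4)²)²) - 1*(-17535) = (120 + 3*((⅓)*16)²) + 17535 = (120 + 3*(16/3)²) + 17535 = (120 + 3*(256/9)) + 17535 = (120 + 256/3) + 17535 = 616/3 + 17535 = 53221/3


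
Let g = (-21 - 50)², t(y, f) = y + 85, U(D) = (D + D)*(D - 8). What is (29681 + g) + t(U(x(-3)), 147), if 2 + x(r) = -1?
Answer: 34873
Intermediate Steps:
x(r) = -3 (x(r) = -2 - 1 = -3)
U(D) = 2*D*(-8 + D) (U(D) = (2*D)*(-8 + D) = 2*D*(-8 + D))
t(y, f) = 85 + y
g = 5041 (g = (-71)² = 5041)
(29681 + g) + t(U(x(-3)), 147) = (29681 + 5041) + (85 + 2*(-3)*(-8 - 3)) = 34722 + (85 + 2*(-3)*(-11)) = 34722 + (85 + 66) = 34722 + 151 = 34873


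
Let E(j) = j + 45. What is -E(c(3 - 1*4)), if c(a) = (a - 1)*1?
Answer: -43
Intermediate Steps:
c(a) = -1 + a (c(a) = (-1 + a)*1 = -1 + a)
E(j) = 45 + j
-E(c(3 - 1*4)) = -(45 + (-1 + (3 - 1*4))) = -(45 + (-1 + (3 - 4))) = -(45 + (-1 - 1)) = -(45 - 2) = -1*43 = -43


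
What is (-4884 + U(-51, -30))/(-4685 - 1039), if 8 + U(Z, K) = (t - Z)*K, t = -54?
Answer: 2401/2862 ≈ 0.83892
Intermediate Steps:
U(Z, K) = -8 + K*(-54 - Z) (U(Z, K) = -8 + (-54 - Z)*K = -8 + K*(-54 - Z))
(-4884 + U(-51, -30))/(-4685 - 1039) = (-4884 + (-8 - 54*(-30) - 1*(-30)*(-51)))/(-4685 - 1039) = (-4884 + (-8 + 1620 - 1530))/(-5724) = (-4884 + 82)*(-1/5724) = -4802*(-1/5724) = 2401/2862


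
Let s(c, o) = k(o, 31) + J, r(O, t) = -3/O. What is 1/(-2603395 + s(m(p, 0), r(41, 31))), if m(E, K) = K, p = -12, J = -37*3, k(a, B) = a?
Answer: -41/106743749 ≈ -3.8410e-7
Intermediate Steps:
J = -111
s(c, o) = -111 + o (s(c, o) = o - 111 = -111 + o)
1/(-2603395 + s(m(p, 0), r(41, 31))) = 1/(-2603395 + (-111 - 3/41)) = 1/(-2603395 - 4554/41) = 1/(-106743749/41) = -41/106743749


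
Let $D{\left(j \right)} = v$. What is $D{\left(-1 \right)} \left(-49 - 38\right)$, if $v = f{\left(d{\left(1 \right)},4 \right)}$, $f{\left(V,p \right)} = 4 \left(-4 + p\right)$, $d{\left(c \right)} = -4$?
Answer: $0$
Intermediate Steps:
$f{\left(V,p \right)} = -16 + 4 p$
$v = 0$ ($v = -16 + 4 \cdot 4 = -16 + 16 = 0$)
$D{\left(j \right)} = 0$
$D{\left(-1 \right)} \left(-49 - 38\right) = 0 \left(-49 - 38\right) = 0 \left(-87\right) = 0$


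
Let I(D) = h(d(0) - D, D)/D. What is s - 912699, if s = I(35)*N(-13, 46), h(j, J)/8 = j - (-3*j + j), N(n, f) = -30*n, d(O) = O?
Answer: -922059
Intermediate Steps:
h(j, J) = 24*j (h(j, J) = 8*(j - (-3*j + j)) = 8*(j - (-2)*j) = 8*(j + 2*j) = 8*(3*j) = 24*j)
I(D) = -24 (I(D) = (24*(0 - D))/D = (24*(-D))/D = (-24*D)/D = -24)
s = -9360 (s = -(-720)*(-13) = -24*390 = -9360)
s - 912699 = -9360 - 912699 = -922059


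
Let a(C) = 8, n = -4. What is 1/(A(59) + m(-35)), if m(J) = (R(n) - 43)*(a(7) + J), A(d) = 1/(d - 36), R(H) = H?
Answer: 23/29188 ≈ 0.00078799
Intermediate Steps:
A(d) = 1/(-36 + d)
m(J) = -376 - 47*J (m(J) = (-4 - 43)*(8 + J) = -47*(8 + J) = -376 - 47*J)
1/(A(59) + m(-35)) = 1/(1/(-36 + 59) + (-376 - 47*(-35))) = 1/(1/23 + (-376 + 1645)) = 1/(1/23 + 1269) = 1/(29188/23) = 23/29188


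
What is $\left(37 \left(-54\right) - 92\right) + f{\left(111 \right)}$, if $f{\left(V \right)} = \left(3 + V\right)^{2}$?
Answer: $10906$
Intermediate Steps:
$\left(37 \left(-54\right) - 92\right) + f{\left(111 \right)} = \left(37 \left(-54\right) - 92\right) + \left(3 + 111\right)^{2} = \left(-1998 - 92\right) + 114^{2} = -2090 + 12996 = 10906$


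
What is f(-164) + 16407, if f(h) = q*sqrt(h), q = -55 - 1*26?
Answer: 16407 - 162*I*sqrt(41) ≈ 16407.0 - 1037.3*I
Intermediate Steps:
q = -81 (q = -55 - 26 = -81)
f(h) = -81*sqrt(h)
f(-164) + 16407 = -162*I*sqrt(41) + 16407 = 16407 - 162*I*sqrt(41)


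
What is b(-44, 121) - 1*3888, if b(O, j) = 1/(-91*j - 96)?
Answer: -43184017/11107 ≈ -3888.0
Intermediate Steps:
b(O, j) = 1/(-96 - 91*j)
b(-44, 121) - 1*3888 = -1/(96 + 91*121) - 1*3888 = -1/(96 + 11011) - 3888 = -1/11107 - 3888 = -43184017/11107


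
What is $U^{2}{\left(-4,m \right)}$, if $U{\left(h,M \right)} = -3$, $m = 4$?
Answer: $9$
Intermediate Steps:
$U^{2}{\left(-4,m \right)} = \left(-3\right)^{2} = 9$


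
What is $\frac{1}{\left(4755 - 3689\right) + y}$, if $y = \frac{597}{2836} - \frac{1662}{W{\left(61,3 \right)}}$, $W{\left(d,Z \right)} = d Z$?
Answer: $\frac{172996}{182879009} \approx 0.00094596$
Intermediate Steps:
$W{\left(d,Z \right)} = Z d$
$y = - \frac{1534727}{172996}$ ($y = \frac{597}{2836} - \frac{1662}{3 \cdot 61} = 597 \cdot \frac{1}{2836} - \frac{1662}{183} = \frac{597}{2836} - \frac{554}{61} = - \frac{1534727}{172996} \approx -8.8715$)
$\frac{1}{\left(4755 - 3689\right) + y} = \frac{1}{\left(4755 - 3689\right) - \frac{1534727}{172996}} = \frac{1}{1066 - \frac{1534727}{172996}} = \frac{1}{\frac{182879009}{172996}} = \frac{172996}{182879009}$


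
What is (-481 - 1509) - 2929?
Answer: -4919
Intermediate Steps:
(-481 - 1509) - 2929 = -1990 - 2929 = -4919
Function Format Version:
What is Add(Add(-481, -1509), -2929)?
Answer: -4919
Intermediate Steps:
Add(Add(-481, -1509), -2929) = Add(-1990, -2929) = -4919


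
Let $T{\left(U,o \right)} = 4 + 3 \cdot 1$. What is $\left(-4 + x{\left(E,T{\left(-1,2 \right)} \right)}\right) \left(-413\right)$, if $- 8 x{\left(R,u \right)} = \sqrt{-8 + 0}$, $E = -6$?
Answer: $1652 + \frac{413 i \sqrt{2}}{4} \approx 1652.0 + 146.02 i$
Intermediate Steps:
$T{\left(U,o \right)} = 7$ ($T{\left(U,o \right)} = 4 + 3 = 7$)
$x{\left(R,u \right)} = - \frac{i \sqrt{2}}{4}$ ($x{\left(R,u \right)} = - \frac{\sqrt{-8 + 0}}{8} = - \frac{\sqrt{-8}}{8} = - \frac{2 i \sqrt{2}}{8} = - \frac{i \sqrt{2}}{4}$)
$\left(-4 + x{\left(E,T{\left(-1,2 \right)} \right)}\right) \left(-413\right) = \left(-4 - \frac{i \sqrt{2}}{4}\right) \left(-413\right) = 1652 + \frac{413 i \sqrt{2}}{4}$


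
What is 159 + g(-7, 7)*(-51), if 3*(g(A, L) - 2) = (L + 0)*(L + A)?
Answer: 57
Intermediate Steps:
g(A, L) = 2 + L*(A + L)/3 (g(A, L) = 2 + ((L + 0)*(L + A))/3 = 2 + (L*(A + L))/3 = 2 + L*(A + L)/3)
159 + g(-7, 7)*(-51) = 159 + (2 + (⅓)*7² + (⅓)*(-7)*7)*(-51) = 159 + (2 + (⅓)*49 - 49/3)*(-51) = 159 + (2 + 49/3 - 49/3)*(-51) = 159 + 2*(-51) = 159 - 102 = 57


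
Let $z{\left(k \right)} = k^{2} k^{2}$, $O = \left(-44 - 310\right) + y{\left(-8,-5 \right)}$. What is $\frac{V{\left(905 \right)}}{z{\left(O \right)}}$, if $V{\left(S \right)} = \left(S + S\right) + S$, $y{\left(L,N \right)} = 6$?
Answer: $\frac{905}{4888726272} \approx 1.8512 \cdot 10^{-7}$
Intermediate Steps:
$V{\left(S \right)} = 3 S$ ($V{\left(S \right)} = 2 S + S = 3 S$)
$O = -348$ ($O = \left(-44 - 310\right) + 6 = -354 + 6 = -348$)
$z{\left(k \right)} = k^{4}$
$\frac{V{\left(905 \right)}}{z{\left(O \right)}} = \frac{3 \cdot 905}{\left(-348\right)^{4}} = \frac{2715}{14666178816} = 2715 \cdot \frac{1}{14666178816} = \frac{905}{4888726272}$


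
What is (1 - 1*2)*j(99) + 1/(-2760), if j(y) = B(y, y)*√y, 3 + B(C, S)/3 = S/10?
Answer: -1/2760 - 621*√11/10 ≈ -205.96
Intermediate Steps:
B(C, S) = -9 + 3*S/10 (B(C, S) = -9 + 3*(S/10) = -9 + 3*S/10)
j(y) = √y*(-9 + 3*y/10) (j(y) = (-9 + 3*y/10)*√y = √y*(-9 + 3*y/10))
(1 - 1*2)*j(99) + 1/(-2760) = (1 - 1*2)*(3*√99*(-30 + 99)/10) + 1/(-2760) = (1 - 2)*((3/10)*(3*√11)*69) - 1/2760 = -621*√11/10 - 1/2760 = -1/2760 - 621*√11/10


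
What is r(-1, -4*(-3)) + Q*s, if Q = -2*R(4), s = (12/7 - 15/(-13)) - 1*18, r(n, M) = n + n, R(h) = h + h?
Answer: 21850/91 ≈ 240.11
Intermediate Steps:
R(h) = 2*h
r(n, M) = 2*n
s = -1377/91 (s = (12*(⅐) - 15*(-1/13)) - 18 = (12/7 + 15/13) - 18 = 261/91 - 18 = -1377/91 ≈ -15.132)
Q = -16 (Q = -4*4 = -2*8 = -16)
r(-1, -4*(-3)) + Q*s = 2*(-1) - 16*(-1377/91) = -2 + 22032/91 = 21850/91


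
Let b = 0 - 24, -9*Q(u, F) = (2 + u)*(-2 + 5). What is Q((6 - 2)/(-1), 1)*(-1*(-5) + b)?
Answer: -38/3 ≈ -12.667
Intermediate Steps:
Q(u, F) = -⅔ - u/3 (Q(u, F) = -(2 + u)*(-2 + 5)/9 = -(2 + u)*3/9 = -(6 + 3*u)/9 = -⅔ - u/3)
b = -24
Q((6 - 2)/(-1), 1)*(-1*(-5) + b) = (-⅔ - (6 - 2)/(3*(-1)))*(-1*(-5) - 24) = (-⅔ - 4*(-1)/3)*(5 - 24) = (-⅔ - ⅓*(-4))*(-19) = (-⅔ + 4/3)*(-19) = (⅔)*(-19) = -38/3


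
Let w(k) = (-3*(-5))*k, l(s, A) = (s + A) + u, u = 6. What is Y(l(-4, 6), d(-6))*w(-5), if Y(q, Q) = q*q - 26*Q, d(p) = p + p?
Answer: -28200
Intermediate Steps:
l(s, A) = 6 + A + s (l(s, A) = (s + A) + 6 = (A + s) + 6 = 6 + A + s)
d(p) = 2*p
Y(q, Q) = q² - 26*Q
w(k) = 15*k
Y(l(-4, 6), d(-6))*w(-5) = ((6 + 6 - 4)² - 52*(-6))*(15*(-5)) = (8² - 26*(-12))*(-75) = (64 + 312)*(-75) = 376*(-75) = -28200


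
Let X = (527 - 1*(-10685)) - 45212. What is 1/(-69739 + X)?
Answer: -1/103739 ≈ -9.6396e-6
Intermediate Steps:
X = -34000 (X = (527 + 10685) - 45212 = 11212 - 45212 = -34000)
1/(-69739 + X) = 1/(-69739 - 34000) = 1/(-103739) = -1/103739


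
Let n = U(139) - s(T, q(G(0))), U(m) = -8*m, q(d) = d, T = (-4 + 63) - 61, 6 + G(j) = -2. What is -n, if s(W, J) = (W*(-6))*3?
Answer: 1148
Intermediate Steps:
G(j) = -8 (G(j) = -6 - 2 = -8)
T = -2 (T = 59 - 61 = -2)
s(W, J) = -18*W (s(W, J) = -6*W*3 = -18*W)
n = -1148 (n = -8*139 - (-18)*(-2) = -1112 - 1*36 = -1112 - 36 = -1148)
-n = -1*(-1148) = 1148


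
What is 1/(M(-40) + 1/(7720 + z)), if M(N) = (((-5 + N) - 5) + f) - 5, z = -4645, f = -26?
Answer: -3075/249074 ≈ -0.012346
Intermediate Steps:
M(N) = -41 + N (M(N) = (((-5 + N) - 5) - 26) - 5 = ((-10 + N) - 26) - 5 = (-36 + N) - 5 = -41 + N)
1/(M(-40) + 1/(7720 + z)) = 1/((-41 - 40) + 1/(7720 - 4645)) = 1/(-81 + 1/3075) = 1/(-249074/3075) = -3075/249074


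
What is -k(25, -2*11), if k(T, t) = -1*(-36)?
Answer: -36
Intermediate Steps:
k(T, t) = 36
-k(25, -2*11) = -1*36 = -36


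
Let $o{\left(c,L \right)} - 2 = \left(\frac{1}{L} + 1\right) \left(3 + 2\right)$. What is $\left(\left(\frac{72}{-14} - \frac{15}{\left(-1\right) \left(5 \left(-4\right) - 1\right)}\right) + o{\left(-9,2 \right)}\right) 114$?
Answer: $\frac{2907}{7} \approx 415.29$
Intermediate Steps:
$o{\left(c,L \right)} = 7 + \frac{5}{L}$ ($o{\left(c,L \right)} = 2 + \left(\frac{1}{L} + 1\right) \left(3 + 2\right) = 2 + \left(1 + \frac{1}{L}\right) 5 = 2 + \left(5 + \frac{5}{L}\right) = 7 + \frac{5}{L}$)
$\left(\left(\frac{72}{-14} - \frac{15}{\left(-1\right) \left(5 \left(-4\right) - 1\right)}\right) + o{\left(-9,2 \right)}\right) 114 = \left(\left(\frac{72}{-14} - \frac{15}{\left(-1\right) \left(5 \left(-4\right) - 1\right)}\right) + \left(7 + \frac{5}{2}\right)\right) 114 = \left(\left(72 \left(- \frac{1}{14}\right) - \frac{15}{\left(-1\right) \left(-20 - 1\right)}\right) + \left(7 + 5 \cdot \frac{1}{2}\right)\right) 114 = \left(\left(- \frac{36}{7} - \frac{15}{\left(-1\right) \left(-21\right)}\right) + \left(7 + \frac{5}{2}\right)\right) 114 = \left(\left(- \frac{36}{7} - \frac{15}{21}\right) + \frac{19}{2}\right) 114 = \left(\left(- \frac{36}{7} - \frac{5}{7}\right) + \frac{19}{2}\right) 114 = \left(- \frac{41}{7} + \frac{19}{2}\right) 114 = \frac{51}{14} \cdot 114 = \frac{2907}{7}$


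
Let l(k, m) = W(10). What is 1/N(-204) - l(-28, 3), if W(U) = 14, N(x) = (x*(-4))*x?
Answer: -2330497/166464 ≈ -14.000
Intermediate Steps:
N(x) = -4*x² (N(x) = (-4*x)*x = -4*x²)
l(k, m) = 14
1/N(-204) - l(-28, 3) = 1/(-4*(-204)²) - 1*14 = 1/(-4*41616) - 14 = 1/(-166464) - 14 = -1/166464 - 14 = -2330497/166464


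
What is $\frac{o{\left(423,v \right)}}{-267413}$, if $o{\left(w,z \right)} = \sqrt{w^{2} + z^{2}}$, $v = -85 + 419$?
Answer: $- \frac{\sqrt{290485}}{267413} \approx -0.0020155$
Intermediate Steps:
$v = 334$
$\frac{o{\left(423,v \right)}}{-267413} = \frac{\sqrt{423^{2} + 334^{2}}}{-267413} = \sqrt{178929 + 111556} \left(- \frac{1}{267413}\right) = \sqrt{290485} \left(- \frac{1}{267413}\right) = - \frac{\sqrt{290485}}{267413}$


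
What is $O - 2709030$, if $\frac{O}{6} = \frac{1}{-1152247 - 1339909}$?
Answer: $- \frac{3375662684343}{1246078} \approx -2.709 \cdot 10^{6}$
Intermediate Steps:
$O = - \frac{3}{1246078}$ ($O = \frac{6}{-1152247 - 1339909} = \frac{6}{-2492156} = 6 \left(- \frac{1}{2492156}\right) = - \frac{3}{1246078} \approx -2.4076 \cdot 10^{-6}$)
$O - 2709030 = - \frac{3}{1246078} - 2709030 = - \frac{3375662684343}{1246078}$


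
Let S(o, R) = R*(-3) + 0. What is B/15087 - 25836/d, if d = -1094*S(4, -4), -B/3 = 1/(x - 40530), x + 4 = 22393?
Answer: 196420535711/99806811366 ≈ 1.9680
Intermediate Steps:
x = 22389 (x = -4 + 22393 = 22389)
S(o, R) = -3*R (S(o, R) = -3*R + 0 = -3*R)
B = 1/6047 (B = -3/(22389 - 40530) = -3/(-18141) = -3*(-1/18141) = 1/6047 ≈ 0.00016537)
d = -13128 (d = -(-3282)*(-4) = -1094*12 = -13128)
B/15087 - 25836/d = (1/6047)/15087 - 25836/(-13128) = (1/6047)*(1/15087) - 25836*(-1/13128) = 1/91231089 + 2153/1094 = 196420535711/99806811366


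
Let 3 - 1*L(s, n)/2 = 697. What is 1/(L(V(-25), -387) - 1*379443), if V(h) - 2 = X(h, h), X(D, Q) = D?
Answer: -1/380831 ≈ -2.6258e-6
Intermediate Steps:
V(h) = 2 + h
L(s, n) = -1388 (L(s, n) = 6 - 2*697 = 6 - 1394 = -1388)
1/(L(V(-25), -387) - 1*379443) = 1/(-1388 - 1*379443) = 1/(-1388 - 379443) = 1/(-380831) = -1/380831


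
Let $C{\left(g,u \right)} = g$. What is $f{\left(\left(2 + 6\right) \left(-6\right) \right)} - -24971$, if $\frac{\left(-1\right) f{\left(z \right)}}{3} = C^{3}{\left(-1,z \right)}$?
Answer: $24974$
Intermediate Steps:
$f{\left(z \right)} = 3$ ($f{\left(z \right)} = - 3 \left(-1\right)^{3} = \left(-3\right) \left(-1\right) = 3$)
$f{\left(\left(2 + 6\right) \left(-6\right) \right)} - -24971 = 3 - -24971 = 3 + 24971 = 24974$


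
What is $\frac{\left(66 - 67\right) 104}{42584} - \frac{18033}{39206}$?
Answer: $- \frac{96499337}{208693538} \approx -0.4624$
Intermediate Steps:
$\frac{\left(66 - 67\right) 104}{42584} - \frac{18033}{39206} = \left(-1\right) 104 \cdot \frac{1}{42584} - \frac{18033}{39206} = \left(-104\right) \frac{1}{42584} - \frac{18033}{39206} = - \frac{13}{5323} - \frac{18033}{39206} = - \frac{96499337}{208693538}$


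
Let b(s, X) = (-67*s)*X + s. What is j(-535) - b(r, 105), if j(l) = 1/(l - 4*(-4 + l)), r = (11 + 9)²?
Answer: 4560845601/1621 ≈ 2.8136e+6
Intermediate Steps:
r = 400 (r = 20² = 400)
b(s, X) = s - 67*X*s (b(s, X) = -67*X*s + s = s - 67*X*s)
j(l) = 1/(16 - 3*l) (j(l) = 1/(l + (16 - 4*l)) = 1/(16 - 3*l))
j(-535) - b(r, 105) = -1/(-16 + 3*(-535)) - 400*(1 - 67*105) = -1/(-16 - 1605) - 400*(1 - 7035) = -1/(-1621) - 400*(-7034) = -1*(-1/1621) - 1*(-2813600) = 1/1621 + 2813600 = 4560845601/1621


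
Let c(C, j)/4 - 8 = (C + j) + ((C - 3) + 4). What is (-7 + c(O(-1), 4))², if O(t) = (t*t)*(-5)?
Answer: 25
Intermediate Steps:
O(t) = -5*t² (O(t) = t²*(-5) = -5*t²)
c(C, j) = 36 + 4*j + 8*C (c(C, j) = 32 + 4*((C + j) + ((C - 3) + 4)) = 32 + 4*((C + j) + ((-3 + C) + 4)) = 32 + 4*((C + j) + (1 + C)) = 32 + 4*(1 + j + 2*C) = 32 + (4 + 4*j + 8*C) = 36 + 4*j + 8*C)
(-7 + c(O(-1), 4))² = (-7 + (36 + 4*4 + 8*(-5*(-1)²)))² = (-7 + (36 + 16 + 8*(-5*1)))² = (-7 + (36 + 16 + 8*(-5)))² = (-7 + (36 + 16 - 40))² = (-7 + 12)² = 5² = 25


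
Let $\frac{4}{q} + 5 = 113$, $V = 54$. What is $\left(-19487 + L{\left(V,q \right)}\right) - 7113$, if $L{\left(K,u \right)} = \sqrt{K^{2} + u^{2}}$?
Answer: $-26600 + \frac{\sqrt{2125765}}{27} \approx -26546.0$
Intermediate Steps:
$q = \frac{1}{27}$ ($q = \frac{4}{-5 + 113} = \frac{4}{108} = 4 \cdot \frac{1}{108} = \frac{1}{27} \approx 0.037037$)
$\left(-19487 + L{\left(V,q \right)}\right) - 7113 = \left(-19487 + \sqrt{54^{2} + \left(\frac{1}{27}\right)^{2}}\right) - 7113 = \left(-19487 + \sqrt{2916 + \frac{1}{729}}\right) - 7113 = \left(-19487 + \sqrt{\frac{2125765}{729}}\right) - 7113 = \left(-19487 + \frac{\sqrt{2125765}}{27}\right) - 7113 = -26600 + \frac{\sqrt{2125765}}{27}$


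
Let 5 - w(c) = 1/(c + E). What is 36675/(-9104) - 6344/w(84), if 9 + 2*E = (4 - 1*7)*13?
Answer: -267408645/209392 ≈ -1277.1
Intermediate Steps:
E = -24 (E = -9/2 + ((4 - 1*7)*13)/2 = -9/2 + ((4 - 7)*13)/2 = -9/2 + (-3*13)/2 = -9/2 + (1/2)*(-39) = -9/2 - 39/2 = -24)
w(c) = 5 - 1/(-24 + c) (w(c) = 5 - 1/(c - 24) = 5 - 1/(-24 + c))
36675/(-9104) - 6344/w(84) = 36675/(-9104) - 6344*(-24 + 84)/(-121 + 5*84) = 36675*(-1/9104) - 6344*60/(-121 + 420) = -36675/9104 - 6344/((1/60)*299) = -36675/9104 - 6344/299/60 = -36675/9104 - 6344*60/299 = -36675/9104 - 29280/23 = -267408645/209392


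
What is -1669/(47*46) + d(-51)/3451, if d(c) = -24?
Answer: -5811607/7461062 ≈ -0.77892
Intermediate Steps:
-1669/(47*46) + d(-51)/3451 = -1669/(47*46) - 24/3451 = -1669/2162 - 24*1/3451 = -1669*1/2162 - 24/3451 = -1669/2162 - 24/3451 = -5811607/7461062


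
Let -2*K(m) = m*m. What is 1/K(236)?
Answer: -1/27848 ≈ -3.5909e-5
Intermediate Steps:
K(m) = -m²/2 (K(m) = -m*m/2 = -m²/2)
1/K(236) = 1/(-½*236²) = 1/(-½*55696) = 1/(-27848) = -1/27848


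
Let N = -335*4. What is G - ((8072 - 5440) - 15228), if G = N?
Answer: 11256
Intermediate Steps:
N = -1340
G = -1340
G - ((8072 - 5440) - 15228) = -1340 - ((8072 - 5440) - 15228) = -1340 - (2632 - 15228) = -1340 - 1*(-12596) = -1340 + 12596 = 11256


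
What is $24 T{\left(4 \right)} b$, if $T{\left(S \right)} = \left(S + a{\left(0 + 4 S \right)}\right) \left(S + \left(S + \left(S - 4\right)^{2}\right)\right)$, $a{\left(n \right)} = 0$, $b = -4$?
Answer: $-3072$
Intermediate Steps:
$T{\left(S \right)} = S \left(\left(-4 + S\right)^{2} + 2 S\right)$ ($T{\left(S \right)} = \left(S + 0\right) \left(S + \left(S + \left(S - 4\right)^{2}\right)\right) = S \left(S + \left(S + \left(-4 + S\right)^{2}\right)\right) = S \left(\left(-4 + S\right)^{2} + 2 S\right)$)
$24 T{\left(4 \right)} b = 24 \cdot 4 \left(\left(-4 + 4\right)^{2} + 2 \cdot 4\right) \left(-4\right) = 24 \cdot 4 \left(0^{2} + 8\right) \left(-4\right) = 24 \cdot 4 \left(0 + 8\right) \left(-4\right) = 24 \cdot 4 \cdot 8 \left(-4\right) = 24 \cdot 32 \left(-4\right) = 768 \left(-4\right) = -3072$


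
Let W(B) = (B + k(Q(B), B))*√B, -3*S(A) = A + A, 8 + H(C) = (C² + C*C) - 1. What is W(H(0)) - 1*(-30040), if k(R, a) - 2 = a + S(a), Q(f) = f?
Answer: 30040 - 30*I ≈ 30040.0 - 30.0*I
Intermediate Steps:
H(C) = -9 + 2*C² (H(C) = -8 + ((C² + C*C) - 1) = -8 + ((C² + C²) - 1) = -8 + (2*C² - 1) = -8 + (-1 + 2*C²) = -9 + 2*C²)
S(A) = -2*A/3 (S(A) = -(A + A)/3 = -2*A/3)
k(R, a) = 2 + a/3 (k(R, a) = 2 + (a - 2*a/3) = 2 + a/3)
W(B) = √B*(2 + 4*B/3) (W(B) = (B + (2 + B/3))*√B = (2 + 4*B/3)*√B = √B*(2 + 4*B/3))
W(H(0)) - 1*(-30040) = √(-9 + 2*0²)*(2 + 4*(-9 + 2*0²)/3) - 1*(-30040) = √(-9 + 2*0)*(2 + 4*(-9 + 2*0)/3) + 30040 = √(-9 + 0)*(2 + 4*(-9 + 0)/3) + 30040 = √(-9)*(2 + (4/3)*(-9)) + 30040 = (3*I)*(2 - 12) + 30040 = (3*I)*(-10) + 30040 = -30*I + 30040 = 30040 - 30*I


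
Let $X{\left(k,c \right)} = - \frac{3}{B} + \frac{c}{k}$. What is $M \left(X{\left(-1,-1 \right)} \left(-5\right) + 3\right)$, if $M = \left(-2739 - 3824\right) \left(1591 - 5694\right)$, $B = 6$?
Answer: $\frac{26927989}{2} \approx 1.3464 \cdot 10^{7}$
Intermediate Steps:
$X{\left(k,c \right)} = - \frac{1}{2} + \frac{c}{k}$ ($X{\left(k,c \right)} = - \frac{3}{6} + \frac{c}{k} = \left(-3\right) \frac{1}{6} + \frac{c}{k} = - \frac{1}{2} + \frac{c}{k}$)
$M = 26927989$ ($M = \left(-6563\right) \left(-4103\right) = 26927989$)
$M \left(X{\left(-1,-1 \right)} \left(-5\right) + 3\right) = 26927989 \left(\frac{-1 - - \frac{1}{2}}{-1} \left(-5\right) + 3\right) = 26927989 \left(- (-1 + \frac{1}{2}) \left(-5\right) + 3\right) = 26927989 \left(\left(-1\right) \left(- \frac{1}{2}\right) \left(-5\right) + 3\right) = 26927989 \left(\frac{1}{2} \left(-5\right) + 3\right) = 26927989 \left(- \frac{5}{2} + 3\right) = 26927989 \cdot \frac{1}{2} = \frac{26927989}{2}$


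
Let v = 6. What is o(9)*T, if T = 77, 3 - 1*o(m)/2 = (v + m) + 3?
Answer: -2310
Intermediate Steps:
o(m) = -12 - 2*m (o(m) = 6 - 2*((6 + m) + 3) = 6 - 2*(9 + m) = 6 + (-18 - 2*m) = -12 - 2*m)
o(9)*T = (-12 - 2*9)*77 = (-12 - 18)*77 = -30*77 = -2310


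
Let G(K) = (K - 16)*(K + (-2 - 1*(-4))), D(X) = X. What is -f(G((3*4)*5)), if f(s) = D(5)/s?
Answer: -5/2728 ≈ -0.0018328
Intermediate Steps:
G(K) = (-16 + K)*(2 + K) (G(K) = (-16 + K)*(K + (-2 + 4)) = (-16 + K)*(K + 2) = (-16 + K)*(2 + K))
f(s) = 5/s
-f(G((3*4)*5)) = -5/(-32 + ((3*4)*5)² - 14*3*4*5) = -5/(-32 + (12*5)² - 168*5) = -5/(-32 + 60² - 14*60) = -5/(-32 + 3600 - 840) = -5/2728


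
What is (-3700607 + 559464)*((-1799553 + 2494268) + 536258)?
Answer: -3866662222139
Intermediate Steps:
(-3700607 + 559464)*((-1799553 + 2494268) + 536258) = -3141143*(694715 + 536258) = -3141143*1230973 = -3866662222139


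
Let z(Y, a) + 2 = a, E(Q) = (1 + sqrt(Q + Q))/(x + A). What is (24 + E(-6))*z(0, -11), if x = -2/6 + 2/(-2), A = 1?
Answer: -273 + 78*I*sqrt(3) ≈ -273.0 + 135.1*I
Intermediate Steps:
x = -4/3 (x = -2*1/6 + 2*(-1/2) = -1/3 - 1 = -4/3 ≈ -1.3333)
E(Q) = -3 - 3*sqrt(2)*sqrt(Q) (E(Q) = (1 + sqrt(Q + Q))/(-4/3 + 1) = (1 + sqrt(2*Q))/(-1/3) = (1 + sqrt(2)*sqrt(Q))*(-3) = -3 - 3*sqrt(2)*sqrt(Q))
z(Y, a) = -2 + a
(24 + E(-6))*z(0, -11) = (24 + (-3 - 3*sqrt(2)*sqrt(-6)))*(-2 - 11) = (24 + (-3 - 3*sqrt(2)*I*sqrt(6)))*(-13) = (24 + (-3 - 6*I*sqrt(3)))*(-13) = (21 - 6*I*sqrt(3))*(-13) = -273 + 78*I*sqrt(3)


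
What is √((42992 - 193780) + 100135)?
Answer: 37*I*√37 ≈ 225.06*I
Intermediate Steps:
√((42992 - 193780) + 100135) = √(-150788 + 100135) = √(-50653) = 37*I*√37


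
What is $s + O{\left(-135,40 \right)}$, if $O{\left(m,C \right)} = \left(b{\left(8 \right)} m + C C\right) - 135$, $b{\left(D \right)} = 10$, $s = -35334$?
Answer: $-35219$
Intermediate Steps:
$O{\left(m,C \right)} = -135 + C^{2} + 10 m$ ($O{\left(m,C \right)} = \left(10 m + C C\right) - 135 = \left(10 m + C^{2}\right) - 135 = \left(C^{2} + 10 m\right) - 135 = -135 + C^{2} + 10 m$)
$s + O{\left(-135,40 \right)} = -35334 + \left(-135 + 40^{2} + 10 \left(-135\right)\right) = -35334 - -115 = -35334 + 115 = -35219$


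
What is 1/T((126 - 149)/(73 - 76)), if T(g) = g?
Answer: 3/23 ≈ 0.13043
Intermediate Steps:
1/T((126 - 149)/(73 - 76)) = 1/((126 - 149)/(73 - 76)) = 1/(-23/(-3)) = 1/(-23*(-1/3)) = 1/(23/3) = 3/23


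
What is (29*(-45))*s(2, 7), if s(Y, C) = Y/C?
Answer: -2610/7 ≈ -372.86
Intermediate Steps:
(29*(-45))*s(2, 7) = (29*(-45))*(2/7) = -2610/7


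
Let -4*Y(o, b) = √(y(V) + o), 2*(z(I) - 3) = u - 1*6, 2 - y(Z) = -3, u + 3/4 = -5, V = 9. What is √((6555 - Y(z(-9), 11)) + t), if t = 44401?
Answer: √(815296 + √34)/4 ≈ 225.74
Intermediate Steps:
u = -23/4 (u = -¾ - 5 = -23/4 ≈ -5.7500)
y(Z) = 5 (y(Z) = 2 - 1*(-3) = 2 + 3 = 5)
z(I) = -23/8 (z(I) = 3 + (-23/4 - 1*6)/2 = 3 + (-23/4 - 6)/2 = 3 + (½)*(-47/4) = 3 - 47/8 = -23/8)
Y(o, b) = -√(5 + o)/4
√((6555 - Y(z(-9), 11)) + t) = √((6555 - (-1)*√(5 - 23/8)/4) + 44401) = √((6555 - (-1)*√(17/8)/4) + 44401) = √((6555 - (-1)*√34/4/4) + 44401) = √((6555 - (-1)*√34/16) + 44401) = √((6555 + √34/16) + 44401) = √(50956 + √34/16)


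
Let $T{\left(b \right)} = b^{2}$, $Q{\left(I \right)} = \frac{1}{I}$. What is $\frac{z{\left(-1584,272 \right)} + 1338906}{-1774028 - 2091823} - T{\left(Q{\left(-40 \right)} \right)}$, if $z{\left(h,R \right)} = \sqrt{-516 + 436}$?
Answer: $- \frac{715371817}{2061787200} - \frac{4 i \sqrt{5}}{3865851} \approx -0.34697 - 2.3137 \cdot 10^{-6} i$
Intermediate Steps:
$z{\left(h,R \right)} = 4 i \sqrt{5}$ ($z{\left(h,R \right)} = \sqrt{-80} = 4 i \sqrt{5}$)
$\frac{z{\left(-1584,272 \right)} + 1338906}{-1774028 - 2091823} - T{\left(Q{\left(-40 \right)} \right)} = \frac{4 i \sqrt{5} + 1338906}{-1774028 - 2091823} - \left(\frac{1}{-40}\right)^{2} = \frac{1338906 + 4 i \sqrt{5}}{-3865851} - \left(- \frac{1}{40}\right)^{2} = \left(1338906 + 4 i \sqrt{5}\right) \left(- \frac{1}{3865851}\right) - \frac{1}{1600} = \left(- \frac{446302}{1288617} - \frac{4 i \sqrt{5}}{3865851}\right) - \frac{1}{1600} = - \frac{715371817}{2061787200} - \frac{4 i \sqrt{5}}{3865851}$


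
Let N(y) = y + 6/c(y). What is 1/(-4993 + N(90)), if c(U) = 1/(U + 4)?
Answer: -1/4339 ≈ -0.00023047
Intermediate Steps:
c(U) = 1/(4 + U)
N(y) = 24 + 7*y (N(y) = y + 6/(1/(4 + y)) = y + 6*(4 + y) = y + (24 + 6*y) = 24 + 7*y)
1/(-4993 + N(90)) = 1/(-4993 + (24 + 7*90)) = 1/(-4993 + (24 + 630)) = 1/(-4993 + 654) = 1/(-4339) = -1/4339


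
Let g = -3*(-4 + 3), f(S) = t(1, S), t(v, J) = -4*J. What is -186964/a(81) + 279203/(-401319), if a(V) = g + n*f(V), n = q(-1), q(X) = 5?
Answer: 24860244755/216310941 ≈ 114.93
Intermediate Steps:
f(S) = -4*S
n = 5
g = 3 (g = -3*(-1) = 3)
a(V) = 3 - 20*V (a(V) = 3 + 5*(-4*V) = 3 - 20*V)
-186964/a(81) + 279203/(-401319) = -186964/(3 - 20*81) + 279203/(-401319) = -186964/(3 - 1620) + 279203*(-1/401319) = -186964/(-1617) - 279203/401319 = -186964*(-1/1617) - 279203/401319 = 186964/1617 - 279203/401319 = 24860244755/216310941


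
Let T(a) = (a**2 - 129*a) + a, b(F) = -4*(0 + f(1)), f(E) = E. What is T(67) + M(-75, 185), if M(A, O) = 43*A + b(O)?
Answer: -7316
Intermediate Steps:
b(F) = -4 (b(F) = -4*(0 + 1) = -4*1 = -4)
T(a) = a**2 - 128*a
M(A, O) = -4 + 43*A (M(A, O) = 43*A - 4 = -4 + 43*A)
T(67) + M(-75, 185) = 67*(-128 + 67) + (-4 + 43*(-75)) = 67*(-61) + (-4 - 3225) = -4087 - 3229 = -7316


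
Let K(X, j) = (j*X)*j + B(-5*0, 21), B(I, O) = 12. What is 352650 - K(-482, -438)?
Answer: 92821446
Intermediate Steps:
K(X, j) = 12 + X*j² (K(X, j) = (j*X)*j + 12 = (X*j)*j + 12 = X*j² + 12 = 12 + X*j²)
352650 - K(-482, -438) = 352650 - (12 - 482*(-438)²) = 352650 - (12 - 482*191844) = 352650 - (12 - 92468808) = 352650 - 1*(-92468796) = 352650 + 92468796 = 92821446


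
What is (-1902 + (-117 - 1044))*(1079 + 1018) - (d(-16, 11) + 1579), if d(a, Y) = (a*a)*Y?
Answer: -6427506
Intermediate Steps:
d(a, Y) = Y*a² (d(a, Y) = a²*Y = Y*a²)
(-1902 + (-117 - 1044))*(1079 + 1018) - (d(-16, 11) + 1579) = (-1902 + (-117 - 1044))*(1079 + 1018) - (11*(-16)² + 1579) = (-1902 - 1161)*2097 - (11*256 + 1579) = -3063*2097 - (2816 + 1579) = -6423111 - 1*4395 = -6423111 - 4395 = -6427506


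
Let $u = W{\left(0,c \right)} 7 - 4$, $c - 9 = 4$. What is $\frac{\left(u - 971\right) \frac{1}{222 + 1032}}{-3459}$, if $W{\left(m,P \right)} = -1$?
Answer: $\frac{491}{2168793} \approx 0.00022639$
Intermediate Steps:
$c = 13$ ($c = 9 + 4 = 13$)
$u = -11$ ($u = \left(-1\right) 7 - 4 = -7 - 4 = -11$)
$\frac{\left(u - 971\right) \frac{1}{222 + 1032}}{-3459} = \frac{\left(-11 - 971\right) \frac{1}{222 + 1032}}{-3459} = - \frac{982}{1254} \left(- \frac{1}{3459}\right) = \left(-982\right) \frac{1}{1254} \left(- \frac{1}{3459}\right) = \left(- \frac{491}{627}\right) \left(- \frac{1}{3459}\right) = \frac{491}{2168793}$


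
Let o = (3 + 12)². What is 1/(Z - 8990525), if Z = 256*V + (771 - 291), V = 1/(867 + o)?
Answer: -273/2454282221 ≈ -1.1123e-7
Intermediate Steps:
o = 225 (o = 15² = 225)
V = 1/1092 (V = 1/(867 + 225) = 1/1092 ≈ 0.00091575)
Z = 131104/273 (Z = 256*(1/1092) + (771 - 291) = 64/273 + 480 = 131104/273 ≈ 480.23)
1/(Z - 8990525) = 1/(131104/273 - 8990525) = 1/(-2454282221/273) = -273/2454282221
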